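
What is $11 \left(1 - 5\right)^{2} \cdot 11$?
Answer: $1936$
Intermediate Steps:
$11 \left(1 - 5\right)^{2} \cdot 11 = 11 \left(-4\right)^{2} \cdot 11 = 11 \cdot 16 \cdot 11 = 176 \cdot 11 = 1936$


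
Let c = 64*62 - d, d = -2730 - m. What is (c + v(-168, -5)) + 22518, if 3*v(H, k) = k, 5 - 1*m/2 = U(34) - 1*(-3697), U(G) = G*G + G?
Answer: 58351/3 ≈ 19450.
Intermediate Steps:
U(G) = G + G² (U(G) = G² + G = G + G²)
m = -9764 (m = 10 - 2*(34*(1 + 34) - 1*(-3697)) = 10 - 2*(34*35 + 3697) = 10 - 2*(1190 + 3697) = 10 - 2*4887 = 10 - 9774 = -9764)
v(H, k) = k/3
d = 7034 (d = -2730 - 1*(-9764) = -2730 + 9764 = 7034)
c = -3066 (c = 64*62 - 1*7034 = 3968 - 7034 = -3066)
(c + v(-168, -5)) + 22518 = (-3066 + (⅓)*(-5)) + 22518 = (-3066 - 5/3) + 22518 = -9203/3 + 22518 = 58351/3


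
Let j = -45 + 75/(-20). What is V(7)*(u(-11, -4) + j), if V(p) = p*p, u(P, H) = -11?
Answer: -11711/4 ≈ -2927.8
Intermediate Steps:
j = -195/4 (j = -45 + 75*(-1/20) = -45 - 15/4 = -195/4 ≈ -48.750)
V(p) = p**2
V(7)*(u(-11, -4) + j) = 7**2*(-11 - 195/4) = 49*(-239/4) = -11711/4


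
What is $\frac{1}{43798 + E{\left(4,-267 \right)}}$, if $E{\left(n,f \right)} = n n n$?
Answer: $\frac{1}{43862} \approx 2.2799 \cdot 10^{-5}$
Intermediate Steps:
$E{\left(n,f \right)} = n^{3}$ ($E{\left(n,f \right)} = n^{2} n = n^{3}$)
$\frac{1}{43798 + E{\left(4,-267 \right)}} = \frac{1}{43798 + 4^{3}} = \frac{1}{43798 + 64} = \frac{1}{43862}$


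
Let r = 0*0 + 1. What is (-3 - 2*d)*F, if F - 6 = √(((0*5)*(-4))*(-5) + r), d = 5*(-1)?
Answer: 49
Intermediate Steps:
d = -5
r = 1 (r = 0 + 1 = 1)
F = 7 (F = 6 + √(((0*5)*(-4))*(-5) + 1) = 6 + √((0*(-4))*(-5) + 1) = 6 + √(0*(-5) + 1) = 6 + √(0 + 1) = 6 + √1 = 6 + 1 = 7)
(-3 - 2*d)*F = (-3 - 2*(-5))*7 = (-3 + 10)*7 = 7*7 = 49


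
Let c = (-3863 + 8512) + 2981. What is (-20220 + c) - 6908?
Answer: -19498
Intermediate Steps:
c = 7630 (c = 4649 + 2981 = 7630)
(-20220 + c) - 6908 = (-20220 + 7630) - 6908 = -12590 - 6908 = -19498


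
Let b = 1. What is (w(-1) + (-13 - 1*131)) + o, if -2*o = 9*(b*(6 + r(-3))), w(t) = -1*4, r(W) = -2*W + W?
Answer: -377/2 ≈ -188.50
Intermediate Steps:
r(W) = -W
w(t) = -4
o = -81/2 (o = -9*1*(6 - 1*(-3))/2 = -9*1*(6 + 3)/2 = -9*1*9/2 = -9*9/2 = -½*81 = -81/2 ≈ -40.500)
(w(-1) + (-13 - 1*131)) + o = (-4 + (-13 - 1*131)) - 81/2 = (-4 + (-13 - 131)) - 81/2 = (-4 - 144) - 81/2 = -148 - 81/2 = -377/2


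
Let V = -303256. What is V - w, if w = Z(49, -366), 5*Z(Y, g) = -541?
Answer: -1515739/5 ≈ -3.0315e+5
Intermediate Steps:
Z(Y, g) = -541/5 (Z(Y, g) = (⅕)*(-541) = -541/5)
w = -541/5 ≈ -108.20
V - w = -303256 - 1*(-541/5) = -303256 + 541/5 = -1515739/5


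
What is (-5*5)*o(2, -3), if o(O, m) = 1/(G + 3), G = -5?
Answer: 25/2 ≈ 12.500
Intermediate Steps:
o(O, m) = -½ (o(O, m) = 1/(-5 + 3) = 1/(-2) = -½)
(-5*5)*o(2, -3) = -5*5*(-½) = -25*(-½) = 25/2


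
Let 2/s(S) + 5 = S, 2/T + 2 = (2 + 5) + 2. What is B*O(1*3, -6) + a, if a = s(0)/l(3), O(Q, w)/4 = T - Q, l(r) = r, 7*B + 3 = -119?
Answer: 138982/735 ≈ 189.09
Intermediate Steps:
B = -122/7 (B = -3/7 + (⅐)*(-119) = -3/7 - 17 = -122/7 ≈ -17.429)
T = 2/7 (T = 2/(-2 + ((2 + 5) + 2)) = 2/(-2 + (7 + 2)) = 2/(-2 + 9) = 2/7 ≈ 0.28571)
O(Q, w) = 8/7 - 4*Q (O(Q, w) = 4*(2/7 - Q) = 8/7 - 4*Q)
s(S) = 2/(-5 + S)
a = -2/15 (a = (2/(-5 + 0))/3 = (2/(-5))*(⅓) = (2*(-⅕))*(⅓) = -⅖*⅓ = -2/15 ≈ -0.13333)
B*O(1*3, -6) + a = -122*(8/7 - 4*3)/7 - 2/15 = -122*(8/7 - 12)/7 - 2/15 = -122/7*(-76/7) - 2/15 = 9272/49 - 2/15 = 138982/735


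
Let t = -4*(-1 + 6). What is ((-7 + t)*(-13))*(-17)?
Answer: -5967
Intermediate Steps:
t = -20 (t = -4*5 = -20)
((-7 + t)*(-13))*(-17) = ((-7 - 20)*(-13))*(-17) = -27*(-13)*(-17) = 351*(-17) = -5967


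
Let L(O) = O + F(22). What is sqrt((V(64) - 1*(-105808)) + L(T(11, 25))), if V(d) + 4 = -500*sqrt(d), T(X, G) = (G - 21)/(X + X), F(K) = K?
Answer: 2*sqrt(3080242)/11 ≈ 319.10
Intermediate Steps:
T(X, G) = (-21 + G)/(2*X) (T(X, G) = (-21 + G)/((2*X)) = (-21 + G)*(1/(2*X)) = (-21 + G)/(2*X))
V(d) = -4 - 500*sqrt(d)
L(O) = 22 + O (L(O) = O + 22 = 22 + O)
sqrt((V(64) - 1*(-105808)) + L(T(11, 25))) = sqrt(((-4 - 500*sqrt(64)) - 1*(-105808)) + (22 + (1/2)*(-21 + 25)/11)) = sqrt(((-4 - 500*8) + 105808) + (22 + (1/2)*(1/11)*4)) = sqrt(((-4 - 4000) + 105808) + (22 + 2/11)) = sqrt((-4004 + 105808) + 244/11) = sqrt(101804 + 244/11) = sqrt(1120088/11) = 2*sqrt(3080242)/11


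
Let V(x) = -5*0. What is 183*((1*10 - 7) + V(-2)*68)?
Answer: 549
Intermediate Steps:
V(x) = 0
183*((1*10 - 7) + V(-2)*68) = 183*((1*10 - 7) + 0*68) = 183*((10 - 7) + 0) = 183*(3 + 0) = 183*3 = 549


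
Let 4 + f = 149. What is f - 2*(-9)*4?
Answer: 217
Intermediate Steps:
f = 145 (f = -4 + 149 = 145)
f - 2*(-9)*4 = 145 - 2*(-9)*4 = 145 + 18*4 = 145 + 72 = 217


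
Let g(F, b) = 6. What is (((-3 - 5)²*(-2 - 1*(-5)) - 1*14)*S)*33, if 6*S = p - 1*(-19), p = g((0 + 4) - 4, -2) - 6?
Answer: 18601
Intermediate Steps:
p = 0 (p = 6 - 6 = 0)
S = 19/6 (S = (0 - 1*(-19))/6 = (0 + 19)/6 = (⅙)*19 = 19/6 ≈ 3.1667)
(((-3 - 5)²*(-2 - 1*(-5)) - 1*14)*S)*33 = (((-3 - 5)²*(-2 - 1*(-5)) - 1*14)*(19/6))*33 = (((-8)²*(-2 + 5) - 14)*(19/6))*33 = ((64*3 - 14)*(19/6))*33 = ((192 - 14)*(19/6))*33 = (178*(19/6))*33 = (1691/3)*33 = 18601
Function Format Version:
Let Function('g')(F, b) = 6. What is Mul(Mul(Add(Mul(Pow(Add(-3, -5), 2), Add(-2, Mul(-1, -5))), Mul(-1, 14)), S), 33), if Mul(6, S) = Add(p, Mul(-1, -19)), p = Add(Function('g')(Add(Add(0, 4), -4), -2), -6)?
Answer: 18601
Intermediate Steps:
p = 0 (p = Add(6, -6) = 0)
S = Rational(19, 6) (S = Mul(Rational(1, 6), Add(0, Mul(-1, -19))) = Mul(Rational(1, 6), Add(0, 19)) = Mul(Rational(1, 6), 19) = Rational(19, 6) ≈ 3.1667)
Mul(Mul(Add(Mul(Pow(Add(-3, -5), 2), Add(-2, Mul(-1, -5))), Mul(-1, 14)), S), 33) = Mul(Mul(Add(Mul(Pow(Add(-3, -5), 2), Add(-2, Mul(-1, -5))), Mul(-1, 14)), Rational(19, 6)), 33) = Mul(Mul(Add(Mul(Pow(-8, 2), Add(-2, 5)), -14), Rational(19, 6)), 33) = Mul(Mul(Add(Mul(64, 3), -14), Rational(19, 6)), 33) = Mul(Mul(Add(192, -14), Rational(19, 6)), 33) = Mul(Mul(178, Rational(19, 6)), 33) = Mul(Rational(1691, 3), 33) = 18601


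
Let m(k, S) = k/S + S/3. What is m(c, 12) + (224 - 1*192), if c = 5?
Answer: 437/12 ≈ 36.417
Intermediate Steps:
m(k, S) = S/3 + k/S (m(k, S) = k/S + S*(1/3) = k/S + S/3 = S/3 + k/S)
m(c, 12) + (224 - 1*192) = ((1/3)*12 + 5/12) + (224 - 1*192) = (4 + 5*(1/12)) + (224 - 192) = (4 + 5/12) + 32 = 53/12 + 32 = 437/12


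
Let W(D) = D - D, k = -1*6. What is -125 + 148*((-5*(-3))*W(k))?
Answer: -125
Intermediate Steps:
k = -6
W(D) = 0
-125 + 148*((-5*(-3))*W(k)) = -125 + 148*(-5*(-3)*0) = -125 + 148*(15*0) = -125 + 148*0 = -125 + 0 = -125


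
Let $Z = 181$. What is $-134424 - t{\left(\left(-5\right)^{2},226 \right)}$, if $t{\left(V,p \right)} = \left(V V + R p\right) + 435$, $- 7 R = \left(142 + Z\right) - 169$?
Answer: $-130512$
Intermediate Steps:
$R = -22$ ($R = - \frac{\left(142 + 181\right) - 169}{7} = - \frac{323 - 169}{7} = \left(- \frac{1}{7}\right) 154 = -22$)
$t{\left(V,p \right)} = 435 + V^{2} - 22 p$ ($t{\left(V,p \right)} = \left(V V - 22 p\right) + 435 = \left(V^{2} - 22 p\right) + 435 = 435 + V^{2} - 22 p$)
$-134424 - t{\left(\left(-5\right)^{2},226 \right)} = -134424 - \left(435 + \left(\left(-5\right)^{2}\right)^{2} - 4972\right) = -134424 - \left(435 + 25^{2} - 4972\right) = -134424 - \left(435 + 625 - 4972\right) = -134424 - -3912 = -134424 + 3912 = -130512$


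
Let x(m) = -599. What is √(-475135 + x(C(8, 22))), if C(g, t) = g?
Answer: I*√475734 ≈ 689.73*I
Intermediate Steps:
√(-475135 + x(C(8, 22))) = √(-475135 - 599) = √(-475734) = I*√475734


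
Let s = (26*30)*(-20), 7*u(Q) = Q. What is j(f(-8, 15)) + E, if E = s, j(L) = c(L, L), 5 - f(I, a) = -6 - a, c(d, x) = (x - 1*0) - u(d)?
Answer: -109044/7 ≈ -15578.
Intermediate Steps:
u(Q) = Q/7
c(d, x) = x - d/7 (c(d, x) = (x - 1*0) - d/7 = (x + 0) - d/7 = x - d/7)
f(I, a) = 11 + a (f(I, a) = 5 - (-6 - a) = 5 + (6 + a) = 11 + a)
j(L) = 6*L/7 (j(L) = L - L/7 = 6*L/7)
s = -15600 (s = 780*(-20) = -15600)
E = -15600
j(f(-8, 15)) + E = 6*(11 + 15)/7 - 15600 = (6/7)*26 - 15600 = 156/7 - 15600 = -109044/7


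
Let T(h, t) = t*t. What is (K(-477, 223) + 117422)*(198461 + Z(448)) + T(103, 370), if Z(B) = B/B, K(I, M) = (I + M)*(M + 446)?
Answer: -10419911948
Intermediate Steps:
K(I, M) = (446 + M)*(I + M) (K(I, M) = (I + M)*(446 + M) = (446 + M)*(I + M))
T(h, t) = t²
Z(B) = 1
(K(-477, 223) + 117422)*(198461 + Z(448)) + T(103, 370) = ((223² + 446*(-477) + 446*223 - 477*223) + 117422)*(198461 + 1) + 370² = ((49729 - 212742 + 99458 - 106371) + 117422)*198462 + 136900 = (-169926 + 117422)*198462 + 136900 = -52504*198462 + 136900 = -10420048848 + 136900 = -10419911948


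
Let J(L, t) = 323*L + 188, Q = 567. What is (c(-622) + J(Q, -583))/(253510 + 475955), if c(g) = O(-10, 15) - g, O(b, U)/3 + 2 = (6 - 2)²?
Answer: 61331/243155 ≈ 0.25223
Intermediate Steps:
O(b, U) = 42 (O(b, U) = -6 + 3*(6 - 2)² = -6 + 3*4² = -6 + 3*16 = -6 + 48 = 42)
c(g) = 42 - g
J(L, t) = 188 + 323*L
(c(-622) + J(Q, -583))/(253510 + 475955) = ((42 - 1*(-622)) + (188 + 323*567))/(253510 + 475955) = ((42 + 622) + (188 + 183141))/729465 = (664 + 183329)*(1/729465) = 183993*(1/729465) = 61331/243155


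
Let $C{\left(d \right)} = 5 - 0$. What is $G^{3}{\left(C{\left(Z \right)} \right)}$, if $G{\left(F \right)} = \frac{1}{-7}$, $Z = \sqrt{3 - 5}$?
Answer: $- \frac{1}{343} \approx -0.0029155$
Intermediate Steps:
$Z = i \sqrt{2}$ ($Z = \sqrt{-2} = i \sqrt{2} \approx 1.4142 i$)
$C{\left(d \right)} = 5$ ($C{\left(d \right)} = 5 + 0 = 5$)
$G{\left(F \right)} = - \frac{1}{7}$
$G^{3}{\left(C{\left(Z \right)} \right)} = \left(- \frac{1}{7}\right)^{3} = - \frac{1}{343}$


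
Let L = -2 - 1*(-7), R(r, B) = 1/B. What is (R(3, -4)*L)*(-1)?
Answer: 5/4 ≈ 1.2500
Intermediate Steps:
L = 5 (L = -2 + 7 = 5)
(R(3, -4)*L)*(-1) = (5/(-4))*(-1) = -1/4*5*(-1) = -5/4*(-1) = 5/4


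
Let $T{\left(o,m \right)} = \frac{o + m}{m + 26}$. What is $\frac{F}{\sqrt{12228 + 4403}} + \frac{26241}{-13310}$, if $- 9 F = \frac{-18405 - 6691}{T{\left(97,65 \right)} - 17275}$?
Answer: $- \frac{26241}{13310} - \frac{2283736 \sqrt{16631}}{235274881977} \approx -1.9728$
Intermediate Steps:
$T{\left(o,m \right)} = \frac{m + o}{26 + m}$
$F = - \frac{2283736}{14146767}$ ($F = - \frac{\left(-18405 - 6691\right) \frac{1}{\frac{65 + 97}{26 + 65} - 17275}}{9} = - \frac{\left(-25096\right) \frac{1}{\frac{1}{91} \cdot 162 - 17275}}{9} = - \frac{\left(-25096\right) \frac{1}{\frac{162}{91} - 17275}}{9} = - \frac{\left(-25096\right) \frac{1}{- \frac{1571863}{91}}}{9} = - \frac{\left(-25096\right) \left(- \frac{91}{1571863}\right)}{9} = \left(- \frac{1}{9}\right) \frac{2283736}{1571863} = - \frac{2283736}{14146767} \approx -0.16143$)
$\frac{F}{\sqrt{12228 + 4403}} + \frac{26241}{-13310} = - \frac{2283736}{14146767 \sqrt{12228 + 4403}} + \frac{26241}{-13310} = - \frac{2283736}{14146767 \sqrt{16631}} + 26241 \left(- \frac{1}{13310}\right) = - \frac{2283736 \frac{\sqrt{16631}}{16631}}{14146767} - \frac{26241}{13310} = - \frac{2283736 \sqrt{16631}}{235274881977} - \frac{26241}{13310} = - \frac{26241}{13310} - \frac{2283736 \sqrt{16631}}{235274881977}$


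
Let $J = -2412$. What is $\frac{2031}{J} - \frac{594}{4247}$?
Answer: $- \frac{3352795}{3414588} \approx -0.9819$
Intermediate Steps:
$\frac{2031}{J} - \frac{594}{4247} = \frac{2031}{-2412} - \frac{594}{4247} = 2031 \left(- \frac{1}{2412}\right) - \frac{594}{4247} = - \frac{677}{804} - \frac{594}{4247} = - \frac{3352795}{3414588}$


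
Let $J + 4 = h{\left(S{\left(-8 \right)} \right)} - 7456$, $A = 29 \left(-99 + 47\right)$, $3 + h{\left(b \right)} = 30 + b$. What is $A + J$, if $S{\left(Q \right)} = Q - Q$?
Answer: $-8941$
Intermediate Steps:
$S{\left(Q \right)} = 0$
$h{\left(b \right)} = 27 + b$ ($h{\left(b \right)} = -3 + \left(30 + b\right) = 27 + b$)
$A = -1508$ ($A = 29 \left(-52\right) = -1508$)
$J = -7433$ ($J = -4 + \left(\left(27 + 0\right) - 7456\right) = -4 + \left(27 - 7456\right) = -4 - 7429 = -7433$)
$A + J = -1508 - 7433 = -8941$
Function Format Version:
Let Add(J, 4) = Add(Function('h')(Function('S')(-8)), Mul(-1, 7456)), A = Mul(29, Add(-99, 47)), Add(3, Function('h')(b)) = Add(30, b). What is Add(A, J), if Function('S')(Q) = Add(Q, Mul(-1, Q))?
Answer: -8941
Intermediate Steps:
Function('S')(Q) = 0
Function('h')(b) = Add(27, b) (Function('h')(b) = Add(-3, Add(30, b)) = Add(27, b))
A = -1508 (A = Mul(29, -52) = -1508)
J = -7433 (J = Add(-4, Add(Add(27, 0), Mul(-1, 7456))) = Add(-4, Add(27, -7456)) = Add(-4, -7429) = -7433)
Add(A, J) = Add(-1508, -7433) = -8941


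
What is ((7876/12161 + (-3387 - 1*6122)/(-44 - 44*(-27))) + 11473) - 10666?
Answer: 11120503683/13912184 ≈ 799.34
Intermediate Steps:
((7876/12161 + (-3387 - 1*6122)/(-44 - 44*(-27))) + 11473) - 10666 = ((7876*(1/12161) + (-3387 - 6122)/(-44 + 1188)) + 11473) - 10666 = ((7876/12161 - 9509/1144) + 11473) - 10666 = (-106628805/13912184 + 11473) - 10666 = 159507858227/13912184 - 10666 = 11120503683/13912184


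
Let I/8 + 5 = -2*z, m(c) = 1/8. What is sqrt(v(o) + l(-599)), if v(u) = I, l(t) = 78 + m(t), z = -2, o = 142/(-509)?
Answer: sqrt(1122)/4 ≈ 8.3741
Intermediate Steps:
o = -142/509 (o = 142*(-1/509) = -142/509 ≈ -0.27898)
m(c) = 1/8
l(t) = 625/8 (l(t) = 78 + 1/8 = 625/8)
I = -8 (I = -40 + 8*(-2*(-2)) = -40 + 8*4 = -40 + 32 = -8)
v(u) = -8
sqrt(v(o) + l(-599)) = sqrt(-8 + 625/8) = sqrt(561/8) = sqrt(1122)/4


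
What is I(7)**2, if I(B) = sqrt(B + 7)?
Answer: 14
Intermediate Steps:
I(B) = sqrt(7 + B)
I(7)**2 = (sqrt(7 + 7))**2 = (sqrt(14))**2 = 14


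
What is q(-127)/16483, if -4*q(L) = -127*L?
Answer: -16129/65932 ≈ -0.24463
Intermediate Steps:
q(L) = 127*L/4 (q(L) = -(-127)*L/4 = 127*L/4)
q(-127)/16483 = ((127/4)*(-127))/16483 = -16129/4*1/16483 = -16129/65932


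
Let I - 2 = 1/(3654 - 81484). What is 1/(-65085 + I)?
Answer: -77830/5065409891 ≈ -1.5365e-5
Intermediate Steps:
I = 155659/77830 (I = 2 + 1/(3654 - 81484) = 2 + 1/(-77830) = 2 - 1/77830 = 155659/77830 ≈ 2.0000)
1/(-65085 + I) = 1/(-65085 + 155659/77830) = 1/(-5065409891/77830) = -77830/5065409891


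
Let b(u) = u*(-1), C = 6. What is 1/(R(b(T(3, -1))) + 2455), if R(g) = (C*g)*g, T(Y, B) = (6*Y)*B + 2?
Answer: 1/3991 ≈ 0.00025056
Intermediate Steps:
T(Y, B) = 2 + 6*B*Y (T(Y, B) = 6*B*Y + 2 = 2 + 6*B*Y)
b(u) = -u
R(g) = 6*g² (R(g) = (6*g)*g = 6*g²)
1/(R(b(T(3, -1))) + 2455) = 1/(6*(-(2 + 6*(-1)*3))² + 2455) = 1/(6*(-(2 - 18))² + 2455) = 1/(6*(-1*(-16))² + 2455) = 1/(6*16² + 2455) = 1/(6*256 + 2455) = 1/(1536 + 2455) = 1/3991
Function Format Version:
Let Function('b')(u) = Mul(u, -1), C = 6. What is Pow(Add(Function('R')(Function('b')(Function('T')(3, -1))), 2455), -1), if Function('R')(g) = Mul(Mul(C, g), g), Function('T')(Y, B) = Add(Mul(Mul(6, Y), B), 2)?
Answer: Rational(1, 3991) ≈ 0.00025056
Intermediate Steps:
Function('T')(Y, B) = Add(2, Mul(6, B, Y)) (Function('T')(Y, B) = Add(Mul(6, B, Y), 2) = Add(2, Mul(6, B, Y)))
Function('b')(u) = Mul(-1, u)
Function('R')(g) = Mul(6, Pow(g, 2)) (Function('R')(g) = Mul(Mul(6, g), g) = Mul(6, Pow(g, 2)))
Pow(Add(Function('R')(Function('b')(Function('T')(3, -1))), 2455), -1) = Pow(Add(Mul(6, Pow(Mul(-1, Add(2, Mul(6, -1, 3))), 2)), 2455), -1) = Pow(Add(Mul(6, Pow(Mul(-1, Add(2, -18)), 2)), 2455), -1) = Pow(Add(Mul(6, Pow(Mul(-1, -16), 2)), 2455), -1) = Pow(Add(Mul(6, Pow(16, 2)), 2455), -1) = Pow(Add(Mul(6, 256), 2455), -1) = Pow(Add(1536, 2455), -1) = Pow(3991, -1) = Rational(1, 3991)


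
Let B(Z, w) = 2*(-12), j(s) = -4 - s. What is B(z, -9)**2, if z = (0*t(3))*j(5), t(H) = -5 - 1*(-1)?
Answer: 576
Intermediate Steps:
t(H) = -4 (t(H) = -5 + 1 = -4)
z = 0 (z = (0*(-4))*(-4 - 1*5) = 0*(-4 - 5) = 0*(-9) = 0)
B(Z, w) = -24
B(z, -9)**2 = (-24)**2 = 576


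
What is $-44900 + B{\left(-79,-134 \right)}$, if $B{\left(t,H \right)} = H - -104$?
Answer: $-44930$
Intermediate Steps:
$B{\left(t,H \right)} = 104 + H$ ($B{\left(t,H \right)} = H + 104 = 104 + H$)
$-44900 + B{\left(-79,-134 \right)} = -44900 + \left(104 - 134\right) = -44900 - 30 = -44930$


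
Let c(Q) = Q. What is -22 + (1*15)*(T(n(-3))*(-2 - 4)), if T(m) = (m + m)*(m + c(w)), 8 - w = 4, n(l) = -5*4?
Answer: -57622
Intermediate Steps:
n(l) = -20
w = 4 (w = 8 - 1*4 = 8 - 4 = 4)
T(m) = 2*m*(4 + m) (T(m) = (m + m)*(m + 4) = (2*m)*(4 + m) = 2*m*(4 + m))
-22 + (1*15)*(T(n(-3))*(-2 - 4)) = -22 + (1*15)*((2*(-20)*(4 - 20))*(-2 - 4)) = -22 + 15*((2*(-20)*(-16))*(-6)) = -22 + 15*(640*(-6)) = -22 + 15*(-3840) = -22 - 57600 = -57622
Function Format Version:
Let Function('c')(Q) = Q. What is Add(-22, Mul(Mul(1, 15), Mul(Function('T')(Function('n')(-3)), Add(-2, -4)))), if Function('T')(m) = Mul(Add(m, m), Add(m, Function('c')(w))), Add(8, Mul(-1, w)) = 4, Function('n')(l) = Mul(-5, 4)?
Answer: -57622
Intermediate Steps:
Function('n')(l) = -20
w = 4 (w = Add(8, Mul(-1, 4)) = Add(8, -4) = 4)
Function('T')(m) = Mul(2, m, Add(4, m)) (Function('T')(m) = Mul(Add(m, m), Add(m, 4)) = Mul(Mul(2, m), Add(4, m)) = Mul(2, m, Add(4, m)))
Add(-22, Mul(Mul(1, 15), Mul(Function('T')(Function('n')(-3)), Add(-2, -4)))) = Add(-22, Mul(Mul(1, 15), Mul(Mul(2, -20, Add(4, -20)), Add(-2, -4)))) = Add(-22, Mul(15, Mul(Mul(2, -20, -16), -6))) = Add(-22, Mul(15, Mul(640, -6))) = Add(-22, Mul(15, -3840)) = Add(-22, -57600) = -57622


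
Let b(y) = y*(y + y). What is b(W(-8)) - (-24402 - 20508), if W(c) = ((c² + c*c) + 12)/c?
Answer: 91045/2 ≈ 45523.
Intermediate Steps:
W(c) = (12 + 2*c²)/c (W(c) = ((c² + c²) + 12)/c = (2*c² + 12)/c = (12 + 2*c²)/c)
b(y) = 2*y² (b(y) = y*(2*y) = 2*y²)
b(W(-8)) - (-24402 - 20508) = 2*(2*(-8) + 12/(-8))² - (-24402 - 20508) = 2*(-16 + 12*(-⅛))² - 1*(-44910) = 2*(-16 - 3/2)² + 44910 = 2*(-35/2)² + 44910 = 2*(1225/4) + 44910 = 1225/2 + 44910 = 91045/2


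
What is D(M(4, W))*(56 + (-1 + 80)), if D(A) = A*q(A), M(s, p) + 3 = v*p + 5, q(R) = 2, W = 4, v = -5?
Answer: -4860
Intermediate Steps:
M(s, p) = 2 - 5*p (M(s, p) = -3 + (-5*p + 5) = -3 + (5 - 5*p) = 2 - 5*p)
D(A) = 2*A (D(A) = A*2 = 2*A)
D(M(4, W))*(56 + (-1 + 80)) = (2*(2 - 5*4))*(56 + (-1 + 80)) = (2*(2 - 20))*(56 + 79) = (2*(-18))*135 = -36*135 = -4860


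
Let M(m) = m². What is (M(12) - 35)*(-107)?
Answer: -11663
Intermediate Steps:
(M(12) - 35)*(-107) = (12² - 35)*(-107) = (144 - 35)*(-107) = 109*(-107) = -11663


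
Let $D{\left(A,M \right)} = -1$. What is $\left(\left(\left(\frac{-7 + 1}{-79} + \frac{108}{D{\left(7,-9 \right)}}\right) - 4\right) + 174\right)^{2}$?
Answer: $\frac{24049216}{6241} \approx 3853.4$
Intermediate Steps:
$\left(\left(\left(\frac{-7 + 1}{-79} + \frac{108}{D{\left(7,-9 \right)}}\right) - 4\right) + 174\right)^{2} = \left(\left(\left(\frac{-7 + 1}{-79} + \frac{108}{-1}\right) - 4\right) + 174\right)^{2} = \left(\left(\left(\left(-6\right) \left(- \frac{1}{79}\right) + 108 \left(-1\right)\right) - 4\right) + 174\right)^{2} = \left(\left(\left(\frac{6}{79} - 108\right) - 4\right) + 174\right)^{2} = \left(\left(- \frac{8526}{79} - 4\right) + 174\right)^{2} = \left(- \frac{8842}{79} + 174\right)^{2} = \left(\frac{4904}{79}\right)^{2} = \frac{24049216}{6241}$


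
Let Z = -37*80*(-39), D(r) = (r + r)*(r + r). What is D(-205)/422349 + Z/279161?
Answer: 95682932660/117903369189 ≈ 0.81154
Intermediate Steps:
D(r) = 4*r**2 (D(r) = (2*r)*(2*r) = 4*r**2)
Z = 115440 (Z = -2960*(-39) = 115440)
D(-205)/422349 + Z/279161 = (4*(-205)**2)/422349 + 115440/279161 = (4*42025)*(1/422349) + 115440*(1/279161) = 168100*(1/422349) + 115440/279161 = 168100/422349 + 115440/279161 = 95682932660/117903369189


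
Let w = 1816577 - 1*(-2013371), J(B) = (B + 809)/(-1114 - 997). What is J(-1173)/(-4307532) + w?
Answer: 8706620838189233/2273300013 ≈ 3.8299e+6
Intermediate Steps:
J(B) = -809/2111 - B/2111 (J(B) = (809 + B)/(-2111) = (809 + B)*(-1/2111) = -809/2111 - B/2111)
w = 3829948 (w = 1816577 + 2013371 = 3829948)
J(-1173)/(-4307532) + w = (-809/2111 - 1/2111*(-1173))/(-4307532) + 3829948 = (-809/2111 + 1173/2111)*(-1/4307532) + 3829948 = (364/2111)*(-1/4307532) + 3829948 = -91/2273300013 + 3829948 = 8706620838189233/2273300013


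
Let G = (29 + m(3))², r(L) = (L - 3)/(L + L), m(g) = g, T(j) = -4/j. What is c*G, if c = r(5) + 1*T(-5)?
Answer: 1024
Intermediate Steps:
r(L) = (-3 + L)/(2*L) (r(L) = (-3 + L)/((2*L)) = (-3 + L)*(1/(2*L)) = (-3 + L)/(2*L))
G = 1024 (G = (29 + 3)² = 32² = 1024)
c = 1 (c = (½)*(-3 + 5)/5 + 1*(-4/(-5)) = (½)*(⅕)*2 + 1*(-4*(-⅕)) = ⅕ + 1*(⅘) = ⅕ + ⅘ = 1)
c*G = 1*1024 = 1024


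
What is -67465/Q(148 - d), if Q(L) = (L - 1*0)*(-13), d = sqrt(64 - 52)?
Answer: 2496205/71149 + 67465*sqrt(3)/142298 ≈ 35.905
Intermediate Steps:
d = 2*sqrt(3) (d = sqrt(12) = 2*sqrt(3) ≈ 3.4641)
Q(L) = -13*L (Q(L) = (L + 0)*(-13) = L*(-13) = -13*L)
-67465/Q(148 - d) = -67465*(-1/(13*(148 - 2*sqrt(3)))) = -67465/(-1924 + 26*sqrt(3))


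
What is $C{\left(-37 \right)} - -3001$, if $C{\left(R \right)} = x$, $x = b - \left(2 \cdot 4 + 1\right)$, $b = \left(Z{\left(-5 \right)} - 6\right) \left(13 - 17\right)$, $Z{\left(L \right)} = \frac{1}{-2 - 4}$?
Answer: $\frac{9050}{3} \approx 3016.7$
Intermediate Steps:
$Z{\left(L \right)} = - \frac{1}{6}$ ($Z{\left(L \right)} = \frac{1}{-6} = - \frac{1}{6}$)
$b = \frac{74}{3}$ ($b = \left(- \frac{1}{6} - 6\right) \left(13 - 17\right) = \left(- \frac{37}{6}\right) \left(-4\right) = \frac{74}{3} \approx 24.667$)
$x = \frac{47}{3}$ ($x = \frac{74}{3} - \left(2 \cdot 4 + 1\right) = \frac{74}{3} - \left(8 + 1\right) = \frac{74}{3} - 9 = \frac{47}{3} \approx 15.667$)
$C{\left(R \right)} = \frac{47}{3}$
$C{\left(-37 \right)} - -3001 = \frac{47}{3} - -3001 = \frac{47}{3} + 3001 = \frac{9050}{3}$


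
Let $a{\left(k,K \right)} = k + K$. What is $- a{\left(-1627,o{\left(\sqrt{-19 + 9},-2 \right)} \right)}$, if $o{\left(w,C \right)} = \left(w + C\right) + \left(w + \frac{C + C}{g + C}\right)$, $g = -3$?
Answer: $\frac{8141}{5} - 2 i \sqrt{10} \approx 1628.2 - 6.3246 i$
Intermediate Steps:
$o{\left(w,C \right)} = C + 2 w + \frac{2 C}{-3 + C}$ ($o{\left(w,C \right)} = \left(w + C\right) + \left(w + \frac{C + C}{-3 + C}\right) = \left(C + w\right) + \left(w + \frac{2 C}{-3 + C}\right) = C + 2 w + \frac{2 C}{-3 + C}$)
$a{\left(k,K \right)} = K + k$
$- a{\left(-1627,o{\left(\sqrt{-19 + 9},-2 \right)} \right)} = - (\frac{\left(-2\right)^{2} - -2 - 6 \sqrt{-19 + 9} + 2 \left(-2\right) \sqrt{-19 + 9}}{-3 - 2} - 1627) = - (\frac{4 + 2 - 6 \sqrt{-10} + 2 \left(-2\right) \sqrt{-10}}{-5} - 1627) = - (- \frac{4 + 2 - 6 i \sqrt{10} + 2 \left(-2\right) i \sqrt{10}}{5} - 1627) = - (- \frac{4 + 2 - 6 i \sqrt{10} - 4 i \sqrt{10}}{5} - 1627) = - (- \frac{6 - 10 i \sqrt{10}}{5} - 1627) = - (\left(- \frac{6}{5} + 2 i \sqrt{10}\right) - 1627) = - (- \frac{8141}{5} + 2 i \sqrt{10}) = \frac{8141}{5} - 2 i \sqrt{10}$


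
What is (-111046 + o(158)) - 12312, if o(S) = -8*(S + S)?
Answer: -125886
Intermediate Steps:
o(S) = -16*S
(-111046 + o(158)) - 12312 = (-111046 - 16*158) - 12312 = (-111046 - 2528) - 12312 = -113574 - 12312 = -125886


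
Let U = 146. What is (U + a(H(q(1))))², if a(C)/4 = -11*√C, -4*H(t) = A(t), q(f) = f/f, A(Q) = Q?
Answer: 20832 - 6424*I ≈ 20832.0 - 6424.0*I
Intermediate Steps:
q(f) = 1
H(t) = -t/4
a(C) = -44*√C (a(C) = 4*(-11*√C) = -44*√C)
(U + a(H(q(1))))² = (146 - 44*I/2)² = (146 - 22*I)²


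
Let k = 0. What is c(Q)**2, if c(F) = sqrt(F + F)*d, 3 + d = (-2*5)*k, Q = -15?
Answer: -270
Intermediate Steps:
d = -3 (d = -3 - 2*5*0 = -3 - 10*0 = -3 + 0 = -3)
c(F) = -3*sqrt(2)*sqrt(F) (c(F) = sqrt(F + F)*(-3) = sqrt(2*F)*(-3) = (sqrt(2)*sqrt(F))*(-3) = -3*sqrt(2)*sqrt(F))
c(Q)**2 = (-3*sqrt(2)*sqrt(-15))**2 = (-3*sqrt(2)*I*sqrt(15))**2 = (-3*I*sqrt(30))**2 = -270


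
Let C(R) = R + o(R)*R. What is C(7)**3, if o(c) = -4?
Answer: -9261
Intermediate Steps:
C(R) = -3*R (C(R) = R - 4*R = -3*R)
C(7)**3 = (-3*7)**3 = (-21)**3 = -9261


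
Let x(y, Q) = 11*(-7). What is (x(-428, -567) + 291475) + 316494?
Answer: 607892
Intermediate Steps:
x(y, Q) = -77
(x(-428, -567) + 291475) + 316494 = (-77 + 291475) + 316494 = 291398 + 316494 = 607892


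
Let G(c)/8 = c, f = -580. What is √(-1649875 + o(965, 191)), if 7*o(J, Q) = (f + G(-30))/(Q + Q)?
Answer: I*√2949265952045/1337 ≈ 1284.5*I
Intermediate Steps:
G(c) = 8*c
o(J, Q) = -410/(7*Q) (o(J, Q) = ((-580 + 8*(-30))/(Q + Q))/7 = ((-580 - 240)/((2*Q)))/7 = (-410/Q)/7 = -410/(7*Q))
√(-1649875 + o(965, 191)) = √(-1649875 - 410/7/191) = √(-1649875 - 410/7*1/191) = √(-1649875 - 410/1337) = √(-2205883285/1337) = I*√2949265952045/1337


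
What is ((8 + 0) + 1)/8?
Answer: 9/8 ≈ 1.1250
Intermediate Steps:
((8 + 0) + 1)/8 = (8 + 1)*(1/8) = 9*(1/8) = 9/8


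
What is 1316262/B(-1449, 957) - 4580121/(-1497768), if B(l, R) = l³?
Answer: 1548025637140057/506299145681448 ≈ 3.0575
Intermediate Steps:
1316262/B(-1449, 957) - 4580121/(-1497768) = 1316262/((-1449)³) - 4580121/(-1497768) = 1316262/(-3042321849) - 4580121*(-1/1497768) = 1316262*(-1/3042321849) + 1526707/499256 = -438754/1014107283 + 1526707/499256 = 1548025637140057/506299145681448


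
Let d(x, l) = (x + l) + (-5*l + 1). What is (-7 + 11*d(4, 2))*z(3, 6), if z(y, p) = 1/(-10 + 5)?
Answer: 8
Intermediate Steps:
d(x, l) = 1 + x - 4*l (d(x, l) = (l + x) + (1 - 5*l) = 1 + x - 4*l)
z(y, p) = -⅕ (z(y, p) = 1/(-5) = -⅕)
(-7 + 11*d(4, 2))*z(3, 6) = (-7 + 11*(1 + 4 - 4*2))*(-⅕) = (-7 + 11*(1 + 4 - 8))*(-⅕) = (-7 + 11*(-3))*(-⅕) = (-7 - 33)*(-⅕) = -40*(-⅕) = 8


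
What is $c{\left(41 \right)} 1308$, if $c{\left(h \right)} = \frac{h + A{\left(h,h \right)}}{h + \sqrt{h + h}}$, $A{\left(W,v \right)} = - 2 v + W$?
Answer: $0$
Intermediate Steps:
$A{\left(W,v \right)} = W - 2 v$
$c{\left(h \right)} = 0$ ($c{\left(h \right)} = \frac{h + \left(h - 2 h\right)}{h + \sqrt{h + h}} = \frac{h - h}{h + \sqrt{2 h}} = \frac{0}{h + \sqrt{2} \sqrt{h}} = 0$)
$c{\left(41 \right)} 1308 = 0 \cdot 1308 = 0$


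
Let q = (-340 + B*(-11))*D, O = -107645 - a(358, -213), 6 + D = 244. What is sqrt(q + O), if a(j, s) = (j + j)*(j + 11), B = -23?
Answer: I*sqrt(392555) ≈ 626.54*I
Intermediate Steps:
a(j, s) = 2*j*(11 + j) (a(j, s) = (2*j)*(11 + j) = 2*j*(11 + j))
D = 238 (D = -6 + 244 = 238)
O = -371849 (O = -107645 - 2*358*(11 + 358) = -107645 - 2*358*369 = -107645 - 1*264204 = -107645 - 264204 = -371849)
q = -20706 (q = (-340 - 23*(-11))*238 = (-340 + 253)*238 = -87*238 = -20706)
sqrt(q + O) = sqrt(-20706 - 371849) = sqrt(-392555) = I*sqrt(392555)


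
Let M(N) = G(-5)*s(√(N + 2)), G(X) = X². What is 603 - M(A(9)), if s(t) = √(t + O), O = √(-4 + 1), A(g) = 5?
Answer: 603 - 25*√(√7 + I*√3) ≈ 560.4 - 12.705*I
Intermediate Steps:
O = I*√3 (O = √(-3) = I*√3 ≈ 1.732*I)
s(t) = √(t + I*√3)
M(N) = 25*√(√(2 + N) + I*√3) (M(N) = (-5)²*√(√(N + 2) + I*√3) = 25*√(√(2 + N) + I*√3))
603 - M(A(9)) = 603 - 25*√(√(2 + 5) + I*√3) = 603 - 25*√(√7 + I*√3)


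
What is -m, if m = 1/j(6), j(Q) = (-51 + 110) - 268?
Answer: 1/209 ≈ 0.0047847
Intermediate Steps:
j(Q) = -209 (j(Q) = 59 - 268 = -209)
m = -1/209 (m = 1/(-209) = -1/209 ≈ -0.0047847)
-m = -1*(-1/209) = 1/209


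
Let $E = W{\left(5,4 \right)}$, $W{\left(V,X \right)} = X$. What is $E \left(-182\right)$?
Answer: $-728$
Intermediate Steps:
$E = 4$
$E \left(-182\right) = 4 \left(-182\right) = -728$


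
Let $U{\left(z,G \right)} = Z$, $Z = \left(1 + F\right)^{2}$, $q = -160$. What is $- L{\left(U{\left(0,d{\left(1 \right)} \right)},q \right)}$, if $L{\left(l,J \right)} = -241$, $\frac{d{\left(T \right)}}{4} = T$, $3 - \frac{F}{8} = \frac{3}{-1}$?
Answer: $241$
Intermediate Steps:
$F = 48$ ($F = 24 - 8 \frac{3}{-1} = 24 - 8 \cdot 3 \left(-1\right) = 24 - -24 = 24 + 24 = 48$)
$Z = 2401$ ($Z = \left(1 + 48\right)^{2} = 49^{2} = 2401$)
$d{\left(T \right)} = 4 T$
$U{\left(z,G \right)} = 2401$
$- L{\left(U{\left(0,d{\left(1 \right)} \right)},q \right)} = \left(-1\right) \left(-241\right) = 241$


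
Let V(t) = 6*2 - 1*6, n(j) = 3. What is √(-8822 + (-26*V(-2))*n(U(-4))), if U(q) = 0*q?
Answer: I*√9290 ≈ 96.385*I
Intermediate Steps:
U(q) = 0
V(t) = 6 (V(t) = 12 - 6 = 6)
√(-8822 + (-26*V(-2))*n(U(-4))) = √(-8822 - 26*6*3) = √(-8822 - 156*3) = √(-8822 - 468) = √(-9290) = I*√9290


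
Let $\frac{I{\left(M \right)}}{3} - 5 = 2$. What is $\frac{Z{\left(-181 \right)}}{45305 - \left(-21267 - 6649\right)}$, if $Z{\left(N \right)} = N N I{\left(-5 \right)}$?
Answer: $\frac{229327}{24407} \approx 9.396$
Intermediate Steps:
$I{\left(M \right)} = 21$ ($I{\left(M \right)} = 15 + 3 \cdot 2 = 15 + 6 = 21$)
$Z{\left(N \right)} = 21 N^{2}$ ($Z{\left(N \right)} = N N 21 = N^{2} \cdot 21 = 21 N^{2}$)
$\frac{Z{\left(-181 \right)}}{45305 - \left(-21267 - 6649\right)} = \frac{21 \left(-181\right)^{2}}{45305 - \left(-21267 - 6649\right)} = \frac{21 \cdot 32761}{45305 - \left(-21267 - 6649\right)} = \frac{687981}{45305 - -27916} = \frac{687981}{45305 + 27916} = \frac{687981}{73221} = 687981 \cdot \frac{1}{73221} = \frac{229327}{24407}$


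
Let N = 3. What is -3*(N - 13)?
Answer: 30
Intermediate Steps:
-3*(N - 13) = -3*(3 - 13) = -3*(-10) = 30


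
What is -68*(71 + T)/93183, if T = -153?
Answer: 5576/93183 ≈ 0.059839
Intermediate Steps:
-68*(71 + T)/93183 = -68*(71 - 153)/93183 = -68*(-82)*(1/93183) = 5576*(1/93183) = 5576/93183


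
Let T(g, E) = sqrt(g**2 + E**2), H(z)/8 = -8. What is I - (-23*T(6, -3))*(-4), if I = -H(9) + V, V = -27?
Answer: 37 - 276*sqrt(5) ≈ -580.15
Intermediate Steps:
H(z) = -64 (H(z) = 8*(-8) = -64)
T(g, E) = sqrt(E**2 + g**2)
I = 37 (I = -1*(-64) - 27 = 64 - 27 = 37)
I - (-23*T(6, -3))*(-4) = 37 - (-23*sqrt((-3)**2 + 6**2))*(-4) = 37 - (-23*sqrt(9 + 36))*(-4) = 37 - (-69*sqrt(5))*(-4) = 37 - 276*sqrt(5)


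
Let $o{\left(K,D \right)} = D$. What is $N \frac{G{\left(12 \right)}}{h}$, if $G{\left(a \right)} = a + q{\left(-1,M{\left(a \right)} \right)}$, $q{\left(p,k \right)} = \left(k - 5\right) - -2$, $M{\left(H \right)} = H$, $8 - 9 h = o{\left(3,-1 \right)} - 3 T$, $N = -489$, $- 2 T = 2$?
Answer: $- \frac{30807}{2} \approx -15404.0$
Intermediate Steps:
$T = -1$ ($T = \left(- \frac{1}{2}\right) 2 = -1$)
$h = \frac{2}{3}$ ($h = \frac{8}{9} - \frac{-1 - -3}{9} = \frac{8}{9} - \frac{-1 + 3}{9} = \frac{8}{9} - \frac{2}{9} = \frac{2}{3} \approx 0.66667$)
$q{\left(p,k \right)} = -3 + k$ ($q{\left(p,k \right)} = \left(k - 5\right) + 2 = \left(-5 + k\right) + 2 = -3 + k$)
$G{\left(a \right)} = -3 + 2 a$ ($G{\left(a \right)} = a + \left(-3 + a\right) = -3 + 2 a$)
$N \frac{G{\left(12 \right)}}{h} = - 489 \frac{-3 + 2 \cdot 12}{\frac{2}{3}} = - 489 \left(-3 + 24\right) \frac{3}{2} = - 489 \cdot 21 \cdot \frac{3}{2} = \left(-489\right) \frac{63}{2} = - \frac{30807}{2}$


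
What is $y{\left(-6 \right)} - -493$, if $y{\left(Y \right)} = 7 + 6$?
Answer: $506$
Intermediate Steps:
$y{\left(Y \right)} = 13$
$y{\left(-6 \right)} - -493 = 13 - -493 = 13 + 493 = 506$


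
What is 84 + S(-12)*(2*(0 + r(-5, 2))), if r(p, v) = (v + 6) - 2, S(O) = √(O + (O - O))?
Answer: 84 + 24*I*√3 ≈ 84.0 + 41.569*I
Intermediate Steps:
S(O) = √O (S(O) = √(O + 0) = √O)
r(p, v) = 4 + v (r(p, v) = (6 + v) - 2 = 4 + v)
84 + S(-12)*(2*(0 + r(-5, 2))) = 84 + √(-12)*(2*(0 + (4 + 2))) = 84 + (2*I*√3)*(2*(0 + 6)) = 84 + (2*I*√3)*(2*6) = 84 + (2*I*√3)*12 = 84 + 24*I*√3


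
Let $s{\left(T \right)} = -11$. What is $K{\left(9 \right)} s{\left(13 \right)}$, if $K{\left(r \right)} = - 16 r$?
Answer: $1584$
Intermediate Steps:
$K{\left(9 \right)} s{\left(13 \right)} = \left(-16\right) 9 \left(-11\right) = \left(-144\right) \left(-11\right) = 1584$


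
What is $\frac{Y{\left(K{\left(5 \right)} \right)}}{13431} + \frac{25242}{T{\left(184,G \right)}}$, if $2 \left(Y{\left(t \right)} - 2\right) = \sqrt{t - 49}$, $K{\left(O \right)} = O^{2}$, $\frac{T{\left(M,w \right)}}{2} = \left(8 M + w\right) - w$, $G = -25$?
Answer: $\frac{169515595}{19770432} + \frac{i \sqrt{6}}{13431} \approx 8.5742 + 0.00018238 i$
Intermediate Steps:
$T{\left(M,w \right)} = 16 M$ ($T{\left(M,w \right)} = 2 \left(\left(8 M + w\right) - w\right) = 2 \left(\left(w + 8 M\right) - w\right) = 2 \cdot 8 M = 16 M$)
$Y{\left(t \right)} = 2 + \frac{\sqrt{-49 + t}}{2}$ ($Y{\left(t \right)} = 2 + \frac{\sqrt{t - 49}}{2} = 2 + \frac{\sqrt{-49 + t}}{2}$)
$\frac{Y{\left(K{\left(5 \right)} \right)}}{13431} + \frac{25242}{T{\left(184,G \right)}} = \frac{2 + \frac{\sqrt{-49 + 5^{2}}}{2}}{13431} + \frac{25242}{16 \cdot 184} = \left(2 + \frac{\sqrt{-49 + 25}}{2}\right) \frac{1}{13431} + \frac{25242}{2944} = \left(2 + \frac{\sqrt{-24}}{2}\right) \frac{1}{13431} + 25242 \cdot \frac{1}{2944} = \left(2 + \frac{2 i \sqrt{6}}{2}\right) \frac{1}{13431} + \frac{12621}{1472} = \left(2 + i \sqrt{6}\right) \frac{1}{13431} + \frac{12621}{1472} = \left(\frac{2}{13431} + \frac{i \sqrt{6}}{13431}\right) + \frac{12621}{1472} = \frac{169515595}{19770432} + \frac{i \sqrt{6}}{13431}$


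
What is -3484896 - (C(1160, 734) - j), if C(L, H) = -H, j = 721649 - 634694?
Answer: -3397207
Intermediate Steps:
j = 86955
-3484896 - (C(1160, 734) - j) = -3484896 - (-1*734 - 1*86955) = -3484896 - (-734 - 86955) = -3484896 - 1*(-87689) = -3484896 + 87689 = -3397207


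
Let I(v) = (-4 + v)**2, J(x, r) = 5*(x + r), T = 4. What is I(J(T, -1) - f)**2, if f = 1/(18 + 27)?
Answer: 59553569296/4100625 ≈ 14523.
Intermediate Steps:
J(x, r) = 5*r + 5*x (J(x, r) = 5*(r + x) = 5*r + 5*x)
f = 1/45 ≈ 0.022222
I(J(T, -1) - f)**2 = ((-4 + ((5*(-1) + 5*4) - 1*1/45))**2)**2 = ((-4 + ((-5 + 20) - 1/45))**2)**2 = ((-4 + (15 - 1/45))**2)**2 = ((-4 + 674/45)**2)**2 = ((494/45)**2)**2 = (244036/2025)**2 = 59553569296/4100625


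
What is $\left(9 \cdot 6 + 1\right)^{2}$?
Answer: $3025$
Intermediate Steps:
$\left(9 \cdot 6 + 1\right)^{2} = \left(54 + 1\right)^{2} = 55^{2} = 3025$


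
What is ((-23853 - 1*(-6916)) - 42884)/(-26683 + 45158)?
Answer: -59821/18475 ≈ -3.2379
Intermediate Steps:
((-23853 - 1*(-6916)) - 42884)/(-26683 + 45158) = ((-23853 + 6916) - 42884)/18475 = (-16937 - 42884)*(1/18475) = -59821*1/18475 = -59821/18475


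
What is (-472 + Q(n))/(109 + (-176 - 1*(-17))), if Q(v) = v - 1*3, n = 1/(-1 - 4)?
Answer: 1188/125 ≈ 9.5040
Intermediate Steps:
n = -1/5 (n = 1/(-5) = -1/5 ≈ -0.20000)
Q(v) = -3 + v (Q(v) = v - 3 = -3 + v)
(-472 + Q(n))/(109 + (-176 - 1*(-17))) = (-472 + (-3 - 1/5))/(109 + (-176 - 1*(-17))) = (-472 - 16/5)/(109 + (-176 + 17)) = -2376/(5*(109 - 159)) = -2376/5/(-50) = -2376/5*(-1/50) = 1188/125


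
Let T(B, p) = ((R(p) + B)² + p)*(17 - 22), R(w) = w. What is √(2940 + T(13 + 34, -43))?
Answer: 5*√123 ≈ 55.453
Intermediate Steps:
T(B, p) = -5*p - 5*(B + p)² (T(B, p) = ((p + B)² + p)*(17 - 22) = ((B + p)² + p)*(-5) = (p + (B + p)²)*(-5) = -5*p - 5*(B + p)²)
√(2940 + T(13 + 34, -43)) = √(2940 + (-5*(-43) - 5*((13 + 34) - 43)²)) = √(2940 + (215 - 5*(47 - 43)²)) = √(2940 + (215 - 5*4²)) = √(2940 + (215 - 5*16)) = √(2940 + (215 - 80)) = √(2940 + 135) = √3075 = 5*√123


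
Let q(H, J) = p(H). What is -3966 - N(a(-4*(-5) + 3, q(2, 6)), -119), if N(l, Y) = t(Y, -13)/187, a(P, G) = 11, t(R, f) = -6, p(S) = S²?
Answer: -741636/187 ≈ -3966.0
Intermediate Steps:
q(H, J) = H²
N(l, Y) = -6/187
-3966 - N(a(-4*(-5) + 3, q(2, 6)), -119) = -3966 - 1*(-6/187) = -3966 + 6/187 = -741636/187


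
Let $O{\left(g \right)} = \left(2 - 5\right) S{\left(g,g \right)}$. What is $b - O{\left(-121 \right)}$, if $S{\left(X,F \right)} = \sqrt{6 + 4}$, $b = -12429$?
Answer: $-12429 + 3 \sqrt{10} \approx -12420.0$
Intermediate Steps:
$S{\left(X,F \right)} = \sqrt{10}$
$O{\left(g \right)} = - 3 \sqrt{10}$ ($O{\left(g \right)} = \left(2 - 5\right) \sqrt{10} = - 3 \sqrt{10}$)
$b - O{\left(-121 \right)} = -12429 - - 3 \sqrt{10} = -12429 + 3 \sqrt{10}$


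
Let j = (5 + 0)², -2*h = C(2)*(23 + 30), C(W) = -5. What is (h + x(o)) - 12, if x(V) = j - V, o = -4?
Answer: 299/2 ≈ 149.50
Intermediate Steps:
h = 265/2 (h = -(-5)*(23 + 30)/2 = -(-5)*53/2 = -½*(-265) = 265/2 ≈ 132.50)
j = 25 (j = 5² = 25)
x(V) = 25 - V
(h + x(o)) - 12 = (265/2 + (25 - 1*(-4))) - 12 = (265/2 + (25 + 4)) - 12 = (265/2 + 29) - 12 = 323/2 - 12 = 299/2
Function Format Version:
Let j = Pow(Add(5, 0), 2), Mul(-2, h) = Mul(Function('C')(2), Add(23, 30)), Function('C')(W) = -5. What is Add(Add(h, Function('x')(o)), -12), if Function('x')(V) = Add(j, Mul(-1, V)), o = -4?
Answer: Rational(299, 2) ≈ 149.50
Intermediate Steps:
h = Rational(265, 2) (h = Mul(Rational(-1, 2), Mul(-5, Add(23, 30))) = Mul(Rational(-1, 2), Mul(-5, 53)) = Mul(Rational(-1, 2), -265) = Rational(265, 2) ≈ 132.50)
j = 25 (j = Pow(5, 2) = 25)
Function('x')(V) = Add(25, Mul(-1, V))
Add(Add(h, Function('x')(o)), -12) = Add(Add(Rational(265, 2), Add(25, Mul(-1, -4))), -12) = Add(Add(Rational(265, 2), Add(25, 4)), -12) = Add(Add(Rational(265, 2), 29), -12) = Add(Rational(323, 2), -12) = Rational(299, 2)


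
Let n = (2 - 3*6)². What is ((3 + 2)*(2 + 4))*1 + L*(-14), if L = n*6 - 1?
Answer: -21460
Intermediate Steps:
n = 256 (n = (2 - 18)² = (-16)² = 256)
L = 1535 (L = 256*6 - 1 = 1536 - 1 = 1535)
((3 + 2)*(2 + 4))*1 + L*(-14) = ((3 + 2)*(2 + 4))*1 + 1535*(-14) = (5*6)*1 - 21490 = 30*1 - 21490 = 30 - 21490 = -21460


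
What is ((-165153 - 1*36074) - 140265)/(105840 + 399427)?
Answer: -341492/505267 ≈ -0.67586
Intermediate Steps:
((-165153 - 1*36074) - 140265)/(105840 + 399427) = ((-165153 - 36074) - 140265)/505267 = (-201227 - 140265)*(1/505267) = -341492*1/505267 = -341492/505267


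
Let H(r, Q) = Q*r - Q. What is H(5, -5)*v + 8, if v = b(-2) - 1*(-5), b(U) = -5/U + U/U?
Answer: -162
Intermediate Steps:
b(U) = 1 - 5/U (b(U) = -5/U + 1 = 1 - 5/U)
v = 17/2 (v = (-5 - 2)/(-2) - 1*(-5) = -1/2*(-7) + 5 = 7/2 + 5 = 17/2 ≈ 8.5000)
H(r, Q) = -Q + Q*r
H(5, -5)*v + 8 = -5*(-1 + 5)*(17/2) + 8 = -5*4*(17/2) + 8 = -20*17/2 + 8 = -170 + 8 = -162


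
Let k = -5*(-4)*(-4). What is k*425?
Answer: -34000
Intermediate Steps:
k = -80 (k = 20*(-4) = -80)
k*425 = -80*425 = -34000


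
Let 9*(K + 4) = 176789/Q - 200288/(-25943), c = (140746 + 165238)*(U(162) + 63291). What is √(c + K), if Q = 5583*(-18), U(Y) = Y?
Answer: √131968881173798912373776889882/2607115842 ≈ 1.3934e+5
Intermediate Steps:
Q = -100494
c = 19415602752 (c = (140746 + 165238)*(162 + 63291) = 305984*63453 = 19415602752)
K = -78314865067/23464042578 (K = -4 + (176789/(-100494) - 200288/(-25943))/9 = -4 + (176789*(-1/100494) - 200288*(-1/25943))/9 = -4 + (-176789/100494 + 200288/25943)/9 = -4 + (⅑)*(15541305245/2607115842) = -4 + 15541305245/23464042578 = -78314865067/23464042578 ≈ -3.3377)
√(c + K) = √(19415602752 - 78314865067/23464042578) = √(455568529572147109589/23464042578) = √131968881173798912373776889882/2607115842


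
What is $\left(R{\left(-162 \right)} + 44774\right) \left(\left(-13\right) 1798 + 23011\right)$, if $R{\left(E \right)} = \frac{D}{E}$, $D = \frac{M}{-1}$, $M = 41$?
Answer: $- \frac{877664909}{54} \approx -1.6253 \cdot 10^{7}$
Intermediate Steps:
$D = -41$ ($D = \frac{41}{-1} = 41 \left(-1\right) = -41$)
$R{\left(E \right)} = - \frac{41}{E}$
$\left(R{\left(-162 \right)} + 44774\right) \left(\left(-13\right) 1798 + 23011\right) = \left(- \frac{41}{-162} + 44774\right) \left(\left(-13\right) 1798 + 23011\right) = \left(\left(-41\right) \left(- \frac{1}{162}\right) + 44774\right) \left(-23374 + 23011\right) = \left(\frac{41}{162} + 44774\right) \left(-363\right) = \frac{7253429}{162} \left(-363\right) = - \frac{877664909}{54}$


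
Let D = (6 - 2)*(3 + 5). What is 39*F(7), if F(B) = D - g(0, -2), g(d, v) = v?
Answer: 1326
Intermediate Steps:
D = 32 (D = 4*8 = 32)
F(B) = 34 (F(B) = 32 - 1*(-2) = 32 + 2 = 34)
39*F(7) = 39*34 = 1326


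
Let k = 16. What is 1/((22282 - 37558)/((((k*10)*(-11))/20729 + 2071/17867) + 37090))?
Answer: -13736850928709/5657696396868 ≈ -2.4280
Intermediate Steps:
1/((22282 - 37558)/((((k*10)*(-11))/20729 + 2071/17867) + 37090)) = 1/((22282 - 37558)/((((16*10)*(-11))/20729 + 2071/17867) + 37090)) = 1/(-15276/(((160*(-11))*(1/20729) + 2071*(1/17867)) + 37090)) = 1/(-15276/((-1760*1/20729 + 2071/17867) + 37090)) = 1/(-15276/((-1760/20729 + 2071/17867) + 37090)) = 1/(-15276/(11483839/370365043 + 37090)) = 1/(-15276/13736850928709/370365043) = 1/(-15276*370365043/13736850928709) = 1/(-5657696396868/13736850928709) = -13736850928709/5657696396868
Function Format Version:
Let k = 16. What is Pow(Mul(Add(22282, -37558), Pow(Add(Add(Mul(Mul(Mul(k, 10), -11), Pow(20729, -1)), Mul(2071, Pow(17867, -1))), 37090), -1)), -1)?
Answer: Rational(-13736850928709, 5657696396868) ≈ -2.4280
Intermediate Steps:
Pow(Mul(Add(22282, -37558), Pow(Add(Add(Mul(Mul(Mul(k, 10), -11), Pow(20729, -1)), Mul(2071, Pow(17867, -1))), 37090), -1)), -1) = Pow(Mul(Add(22282, -37558), Pow(Add(Add(Mul(Mul(Mul(16, 10), -11), Pow(20729, -1)), Mul(2071, Pow(17867, -1))), 37090), -1)), -1) = Pow(Mul(-15276, Pow(Add(Add(Mul(Mul(160, -11), Rational(1, 20729)), Mul(2071, Rational(1, 17867))), 37090), -1)), -1) = Pow(Mul(-15276, Pow(Add(Add(Mul(-1760, Rational(1, 20729)), Rational(2071, 17867)), 37090), -1)), -1) = Pow(Mul(-15276, Pow(Add(Add(Rational(-1760, 20729), Rational(2071, 17867)), 37090), -1)), -1) = Pow(Mul(-15276, Pow(Add(Rational(11483839, 370365043), 37090), -1)), -1) = Pow(Mul(-15276, Pow(Rational(13736850928709, 370365043), -1)), -1) = Pow(Mul(-15276, Rational(370365043, 13736850928709)), -1) = Pow(Rational(-5657696396868, 13736850928709), -1) = Rational(-13736850928709, 5657696396868)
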